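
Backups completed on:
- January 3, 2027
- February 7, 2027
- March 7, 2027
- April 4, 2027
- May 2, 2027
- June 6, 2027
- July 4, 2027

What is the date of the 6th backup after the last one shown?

January 2, 2028

All dates are Sundays, 35, 28, 28, 28, 35, 28 days apart.
Specifically, the 1st Sunday of each month.
August 2027 — 1st Sunday is August 1, 2027.
September 2027 — 1st Sunday is September 5, 2027.
October 2027 — 1st Sunday is October 3, 2027.
November 2027 — 1st Sunday is November 7, 2027.
1st Sunday of December 2027: December 5, 2027.
1st Sunday of January 2028: January 2, 2028.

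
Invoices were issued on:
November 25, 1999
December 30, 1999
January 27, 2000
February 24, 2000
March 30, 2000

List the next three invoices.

April 27, 2000; May 25, 2000; June 29, 2000

These are Thursdays with 35, 28, 28, 35-day gaps.
Each is the final Thursday of its month — December 30, 1999 is past the 28th, so '4th Thursday' doesn't fit.
April 2000 ends with Thursday April 27, 2000.
Last Thursday of May 2000: May 25, 2000.
Last Thursday of June 2000: June 29, 2000.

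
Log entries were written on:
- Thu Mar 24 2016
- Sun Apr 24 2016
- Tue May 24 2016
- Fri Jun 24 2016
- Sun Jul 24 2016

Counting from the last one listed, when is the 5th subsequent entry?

Sat Dec 24 2016

Gaps: 31, 30, 31, 30 days — not constant. Every event is on the 24th of the month.
Pattern: the 24th of each month.
August 2016: Wed Aug 24 2016.
September 2016: Sat Sep 24 2016.
October 2016: Mon Oct 24 2016.
Next: November 2016 → Thu Nov 24 2016.
December 2016: Sat Dec 24 2016.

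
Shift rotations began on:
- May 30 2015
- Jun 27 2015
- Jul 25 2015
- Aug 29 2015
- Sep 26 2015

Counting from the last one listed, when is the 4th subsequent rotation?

Jan 30 2016

All Saturdays; the gaps (28, 28, 35, 28) vary with month length.
This is the last Saturday of each month.
October 2015 ends with Saturday Oct 31 2015.
Last Saturday of November 2015: Nov 28 2015.
Last Saturday of December 2015: Dec 26 2015.
January 2016 ends with Saturday Jan 30 2016.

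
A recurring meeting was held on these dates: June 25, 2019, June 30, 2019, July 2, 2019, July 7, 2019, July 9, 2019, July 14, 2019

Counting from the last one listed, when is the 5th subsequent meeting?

Every event lands on a Tuesday or Sunday (gaps cycle 5, 2, 5, 2, 5).
So the schedule is: every Tuesday and Sunday.
The following Tuesday is July 16, 2019.
Next Sunday: July 21, 2019.
Next Tuesday: July 23, 2019.
The following Sunday is July 28, 2019.
Next Tuesday: July 30, 2019.

July 30, 2019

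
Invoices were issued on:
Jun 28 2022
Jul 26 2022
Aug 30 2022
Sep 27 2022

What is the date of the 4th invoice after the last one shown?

Jan 31 2023

Every date is a Tuesday; gaps 28, 35, 28 days.
Each is the last Tuesday of its month (at least one falls on the 29th or later, ruling out '4th Tuesday').
Last Tuesday of October 2022: Oct 25 2022.
Last Tuesday of November 2022: Nov 29 2022.
Last Tuesday of December 2022: Dec 27 2022.
January 2023 ends with Tuesday Jan 31 2023.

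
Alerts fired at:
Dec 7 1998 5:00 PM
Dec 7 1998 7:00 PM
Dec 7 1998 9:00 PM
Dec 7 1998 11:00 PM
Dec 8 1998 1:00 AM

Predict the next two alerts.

Dec 8 1998 3:00 AM, Dec 8 1998 5:00 AM

The interval is a steady 2 hours (2, 2, 2, 2).
Dec 8 1998 1:00 AM + 2 h = Dec 8 1998 3:00 AM.
Dec 8 1998 3:00 AM + 2 h = Dec 8 1998 5:00 AM.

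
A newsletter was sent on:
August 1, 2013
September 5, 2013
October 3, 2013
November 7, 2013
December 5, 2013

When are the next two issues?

January 2, 2014; February 6, 2014

All dates are Thursdays, 35, 28, 35, 28 days apart.
Specifically, the 1st Thursday of each month.
1st Thursday of January 2014: January 2, 2014.
1st Thursday of February 2014: February 6, 2014.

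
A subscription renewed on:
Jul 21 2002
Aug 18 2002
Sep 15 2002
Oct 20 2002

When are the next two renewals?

These are Sundays at 28- or 35-day spacing (28, 28, 35).
The pattern: 3rd Sunday of the month.
November 2002 — 3rd Sunday is Nov 17 2002.
3rd Sunday of December 2002: Dec 15 2002.

Nov 17 2002, Dec 15 2002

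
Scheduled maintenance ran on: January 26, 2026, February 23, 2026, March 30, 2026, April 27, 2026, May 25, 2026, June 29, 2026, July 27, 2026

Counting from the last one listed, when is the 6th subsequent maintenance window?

Every date is a Monday; gaps 28, 35, 28, 28, 35, 28 days.
Each is the last Monday of its month (at least one falls on the 29th or later, ruling out '4th Monday').
August 2026 ends with Monday August 31, 2026.
Last Monday of September 2026: September 28, 2026.
October 2026 ends with Monday October 26, 2026.
Last Monday of November 2026: November 30, 2026.
December 2026 ends with Monday December 28, 2026.
Last Monday of January 2027: January 25, 2027.

January 25, 2027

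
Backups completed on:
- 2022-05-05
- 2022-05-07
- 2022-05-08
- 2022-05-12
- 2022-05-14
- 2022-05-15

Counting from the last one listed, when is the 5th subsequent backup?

Gaps: 2, 1, 4, 2, 1 days — not constant, but cyclic with period 3.
The events fall on every Thursday, Saturday and Sunday.
Next Thursday: 2022-05-19.
The following Saturday is 2022-05-21.
The following Sunday is 2022-05-22.
The following Thursday is 2022-05-26.
The following Saturday is 2022-05-28.

2022-05-28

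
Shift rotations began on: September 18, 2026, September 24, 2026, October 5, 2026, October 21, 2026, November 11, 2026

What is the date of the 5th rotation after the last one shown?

May 10, 2027

The spacing grows by 5 each time: 6, 11, 16, 21 days.
Next gap: 26 days. November 11, 2026 + 26 days = December 7, 2026.
Next gap: 31 days. December 7, 2026 + 31 days = January 7, 2027.
Next gap: 36 days. January 7, 2027 + 36 days = February 12, 2027.
Next gap: 41 days. February 12, 2027 + 41 days = March 25, 2027.
Next gap: 46 days. March 25, 2027 + 46 days = May 10, 2027.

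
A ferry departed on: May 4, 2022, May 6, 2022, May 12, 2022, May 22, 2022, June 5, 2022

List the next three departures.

June 23, 2022; July 15, 2022; August 10, 2022

Intervals are 2, 6, 10, 14 days — an arithmetic progression with common difference 4.
Next gap: 18 days. June 5, 2022 + 18 days = June 23, 2022.
Next gap: 22 days. June 23, 2022 + 22 days = July 15, 2022.
Next gap: 26 days. July 15, 2022 + 26 days = August 10, 2022.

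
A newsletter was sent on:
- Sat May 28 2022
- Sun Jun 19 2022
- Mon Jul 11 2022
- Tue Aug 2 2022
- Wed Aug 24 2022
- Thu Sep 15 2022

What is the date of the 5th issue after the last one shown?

Tue Jan 3 2023

The spacing is 22, 22, 22, 22, 22 days — always 22 days.
Thu Sep 15 2022 + 22 days = Fri Oct 7 2022.
Fri Oct 7 2022 + 22 days = Sat Oct 29 2022.
Sat Oct 29 2022 + 22 days = Sun Nov 20 2022.
Sun Nov 20 2022 + 22 days = Mon Dec 12 2022.
Mon Dec 12 2022 + 22 days = Tue Jan 3 2023.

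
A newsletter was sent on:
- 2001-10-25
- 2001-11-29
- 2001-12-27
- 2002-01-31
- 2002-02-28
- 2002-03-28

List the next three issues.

Every date is a Thursday; gaps 35, 28, 35, 28, 28 days.
Each is the last Thursday of its month (at least one falls on the 29th or later, ruling out '4th Thursday').
Last Thursday of April 2002: 2002-04-25.
May 2002 ends with Thursday 2002-05-30.
Last Thursday of June 2002: 2002-06-27.

2002-04-25, 2002-05-30, 2002-06-27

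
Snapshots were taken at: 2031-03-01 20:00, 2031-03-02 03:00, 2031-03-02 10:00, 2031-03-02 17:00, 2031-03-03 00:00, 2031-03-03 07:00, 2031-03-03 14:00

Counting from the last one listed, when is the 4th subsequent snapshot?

Spacing: 7, 7, 7, 7, 7, 7 h — constant 7 h.
2031-03-03 14:00 + 7 h = 2031-03-03 21:00.
2031-03-03 21:00 + 7 h = 2031-03-04 04:00.
2031-03-04 04:00 + 7 h = 2031-03-04 11:00.
2031-03-04 11:00 + 7 h = 2031-03-04 18:00.

2031-03-04 18:00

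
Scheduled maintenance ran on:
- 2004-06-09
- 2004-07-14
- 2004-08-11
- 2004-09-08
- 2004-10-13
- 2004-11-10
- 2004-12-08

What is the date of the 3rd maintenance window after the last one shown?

2005-03-09

All dates are Wednesdays, 35, 28, 28, 35, 28, 28 days apart.
Specifically, the 2nd Wednesday of each month.
January 2005 — 2nd Wednesday is 2005-01-12.
2nd Wednesday of February 2005: 2005-02-09.
2nd Wednesday of March 2005: 2005-03-09.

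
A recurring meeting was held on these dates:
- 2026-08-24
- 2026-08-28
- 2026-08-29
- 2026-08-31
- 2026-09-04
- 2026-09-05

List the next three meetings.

Gaps: 4, 1, 2, 4, 1 days — not constant, but cyclic with period 3.
The events fall on every Monday, Friday and Saturday.
The following Monday is 2026-09-07.
Next Friday: 2026-09-11.
Next Saturday: 2026-09-12.

2026-09-07, 2026-09-11, 2026-09-12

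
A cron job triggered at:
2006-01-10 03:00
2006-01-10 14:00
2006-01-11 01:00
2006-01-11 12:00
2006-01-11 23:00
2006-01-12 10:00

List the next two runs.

Gaps: 11, 11, 11, 11, 11 hours — each event is 11 hours after the previous one.
2006-01-12 10:00 + 11 h = 2006-01-12 21:00.
2006-01-12 21:00 + 11 h = 2006-01-13 08:00.

2006-01-12 21:00, 2006-01-13 08:00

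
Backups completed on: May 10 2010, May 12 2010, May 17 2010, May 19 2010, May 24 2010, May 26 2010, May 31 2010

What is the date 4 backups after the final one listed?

Jun 14 2010

Gaps: 2, 5, 2, 5, 2, 5 days — not constant, but cyclic with period 2.
The events fall on every Monday and Wednesday.
Next Wednesday: Jun 2 2010.
Next Monday: Jun 7 2010.
The following Wednesday is Jun 9 2010.
The following Monday is Jun 14 2010.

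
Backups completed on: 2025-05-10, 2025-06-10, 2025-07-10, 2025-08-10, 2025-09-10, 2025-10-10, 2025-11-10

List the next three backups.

Each date is the 10th; the gaps (31, 30, 31, 31, 30, 31) track the month lengths.
The rule is the 10th of each month.
Next: December 2025 → 2025-12-10.
January 2026: 2026-01-10.
February 2026: 2026-02-10.

2025-12-10, 2026-01-10, 2026-02-10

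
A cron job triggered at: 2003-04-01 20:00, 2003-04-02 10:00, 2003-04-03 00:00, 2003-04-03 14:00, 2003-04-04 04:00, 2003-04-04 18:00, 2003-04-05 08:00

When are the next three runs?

Gaps: 14, 14, 14, 14, 14, 14 hours — each event is 14 hours after the previous one.
2003-04-05 08:00 + 14 h = 2003-04-05 22:00.
2003-04-05 22:00 + 14 h = 2003-04-06 12:00.
2003-04-06 12:00 + 14 h = 2003-04-07 02:00.

2003-04-05 22:00, 2003-04-06 12:00, 2003-04-07 02:00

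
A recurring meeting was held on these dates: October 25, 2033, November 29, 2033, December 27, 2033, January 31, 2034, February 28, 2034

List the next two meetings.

All Tuesdays; the gaps (35, 28, 35, 28) vary with month length.
This is the last Tuesday of each month.
Last Tuesday of March 2034: March 28, 2034.
Last Tuesday of April 2034: April 25, 2034.

March 28, 2034; April 25, 2034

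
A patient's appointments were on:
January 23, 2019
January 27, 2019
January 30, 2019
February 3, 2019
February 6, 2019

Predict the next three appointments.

February 10, 2019; February 13, 2019; February 17, 2019

Gaps: 4, 3, 4, 3 days — not constant, but cyclic with period 2.
The events fall on every Wednesday and Sunday.
The following Sunday is February 10, 2019.
Next Wednesday: February 13, 2019.
The following Sunday is February 17, 2019.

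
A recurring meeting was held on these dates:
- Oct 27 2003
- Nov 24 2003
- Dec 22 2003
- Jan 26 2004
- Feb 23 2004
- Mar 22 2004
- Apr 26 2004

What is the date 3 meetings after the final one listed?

Jul 26 2004

All dates are Mondays, 28, 28, 35, 28, 28, 35 days apart.
Specifically, the 4th Monday of each month.
4th Monday of May 2004: May 24 2004.
June 2004 — 4th Monday is Jun 28 2004.
July 2004 — 4th Monday is Jul 26 2004.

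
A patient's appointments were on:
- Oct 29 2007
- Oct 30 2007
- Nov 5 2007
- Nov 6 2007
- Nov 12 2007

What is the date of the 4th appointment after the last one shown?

Nov 26 2007

Gaps: 1, 6, 1, 6 days — not constant, but cyclic with period 2.
The events fall on every Monday and Tuesday.
The following Tuesday is Nov 13 2007.
The following Monday is Nov 19 2007.
The following Tuesday is Nov 20 2007.
The following Monday is Nov 26 2007.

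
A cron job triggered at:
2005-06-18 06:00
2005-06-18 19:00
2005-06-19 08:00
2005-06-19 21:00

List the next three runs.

The interval is a steady 13 hours (13, 13, 13).
2005-06-19 21:00 + 13 h = 2005-06-20 10:00.
2005-06-20 10:00 + 13 h = 2005-06-20 23:00.
2005-06-20 23:00 + 13 h = 2005-06-21 12:00.

2005-06-20 10:00, 2005-06-20 23:00, 2005-06-21 12:00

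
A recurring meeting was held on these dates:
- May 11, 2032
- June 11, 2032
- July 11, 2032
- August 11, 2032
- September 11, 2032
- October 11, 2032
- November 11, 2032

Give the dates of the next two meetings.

The day-of-month is always 11 (31, 30, 31, 31, 30, 31 days between events).
So this recurs on the 11th of each month.
Next: December 2032 → December 11, 2032.
Next: January 2033 → January 11, 2033.

December 11, 2032; January 11, 2033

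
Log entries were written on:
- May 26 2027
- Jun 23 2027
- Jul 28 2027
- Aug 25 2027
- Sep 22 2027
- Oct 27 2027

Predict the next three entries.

Nov 24 2027, Dec 22 2027, Jan 26 2028

Gaps: 28, 35, 28, 28, 35 days — a mix of 28 and 35. Every date is a Wednesday.
Each is the 4th Wednesday of its month.
November 2027 — 4th Wednesday is Nov 24 2027.
December 2027 — 4th Wednesday is Dec 22 2027.
4th Wednesday of January 2028: Jan 26 2028.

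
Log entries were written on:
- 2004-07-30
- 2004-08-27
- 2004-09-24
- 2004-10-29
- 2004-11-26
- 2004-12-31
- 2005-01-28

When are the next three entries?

2005-02-25, 2005-03-25, 2005-04-29

These are Fridays with 28, 28, 35, 28, 35, 28-day gaps.
Each is the final Friday of its month — 2004-07-30 is past the 28th, so '4th Friday' doesn't fit.
February 2005 ends with Friday 2005-02-25.
Last Friday of March 2005: 2005-03-25.
Last Friday of April 2005: 2005-04-29.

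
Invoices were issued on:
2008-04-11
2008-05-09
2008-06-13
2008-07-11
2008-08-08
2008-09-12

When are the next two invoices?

2008-10-10, 2008-11-14

Gaps: 28, 35, 28, 28, 35 days — a mix of 28 and 35. Every date is a Friday.
Each is the 2nd Friday of its month.
October 2008 — 2nd Friday is 2008-10-10.
November 2008 — 2nd Friday is 2008-11-14.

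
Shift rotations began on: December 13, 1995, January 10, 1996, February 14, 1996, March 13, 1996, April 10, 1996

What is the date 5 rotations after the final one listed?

September 11, 1996

Gaps: 28, 35, 28, 28 days — a mix of 28 and 35. Every date is a Wednesday.
Each is the 2nd Wednesday of its month.
2nd Wednesday of May 1996: May 8, 1996.
June 1996 — 2nd Wednesday is June 12, 1996.
July 1996 — 2nd Wednesday is July 10, 1996.
2nd Wednesday of August 1996: August 14, 1996.
2nd Wednesday of September 1996: September 11, 1996.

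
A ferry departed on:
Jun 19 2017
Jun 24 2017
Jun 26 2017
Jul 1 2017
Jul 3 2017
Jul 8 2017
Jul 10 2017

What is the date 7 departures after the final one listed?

The gap pattern 5, 2, 5, 2, 5, 2 repeats every 2 events.
These are the Mondays and Saturdays of each week.
Next Saturday: Jul 15 2017.
Next Monday: Jul 17 2017.
The following Saturday is Jul 22 2017.
Next Monday: Jul 24 2017.
The following Saturday is Jul 29 2017.
The following Monday is Jul 31 2017.
The following Saturday is Aug 5 2017.

Aug 5 2017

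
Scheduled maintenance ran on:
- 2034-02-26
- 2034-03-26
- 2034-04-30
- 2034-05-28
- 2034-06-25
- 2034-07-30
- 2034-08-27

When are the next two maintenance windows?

All Sundays; the gaps (28, 35, 28, 28, 35, 28) vary with month length.
This is the last Sunday of each month.
September 2034 ends with Sunday 2034-09-24.
Last Sunday of October 2034: 2034-10-29.

2034-09-24, 2034-10-29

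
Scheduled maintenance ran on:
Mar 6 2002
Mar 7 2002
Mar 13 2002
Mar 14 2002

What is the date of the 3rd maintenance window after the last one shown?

Mar 27 2002

Gaps: 1, 6, 1 days — not constant, but cyclic with period 2.
The events fall on every Wednesday and Thursday.
The following Wednesday is Mar 20 2002.
The following Thursday is Mar 21 2002.
The following Wednesday is Mar 27 2002.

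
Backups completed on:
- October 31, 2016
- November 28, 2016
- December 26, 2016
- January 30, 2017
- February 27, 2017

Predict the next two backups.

March 27, 2017; April 24, 2017

Every date is a Monday; gaps 28, 28, 35, 28 days.
Each is the last Monday of its month (at least one falls on the 29th or later, ruling out '4th Monday').
March 2017 ends with Monday March 27, 2017.
April 2017 ends with Monday April 24, 2017.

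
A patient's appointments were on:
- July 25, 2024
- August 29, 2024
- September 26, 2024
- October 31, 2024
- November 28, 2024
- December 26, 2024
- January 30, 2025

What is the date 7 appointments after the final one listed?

August 28, 2025

Every date is a Thursday; gaps 35, 28, 35, 28, 28, 35 days.
Each is the last Thursday of its month (at least one falls on the 29th or later, ruling out '4th Thursday').
Last Thursday of February 2025: February 27, 2025.
March 2025 ends with Thursday March 27, 2025.
Last Thursday of April 2025: April 24, 2025.
May 2025 ends with Thursday May 29, 2025.
Last Thursday of June 2025: June 26, 2025.
Last Thursday of July 2025: July 31, 2025.
Last Thursday of August 2025: August 28, 2025.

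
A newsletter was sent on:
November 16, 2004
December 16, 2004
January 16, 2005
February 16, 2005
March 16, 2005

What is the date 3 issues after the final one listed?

Gaps: 30, 31, 31, 28 days — not constant. Every event is on the 16th of the month.
Pattern: the 16th of each month.
Next: April 2005 → April 16, 2005.
Next: May 2005 → May 16, 2005.
Next: June 2005 → June 16, 2005.

June 16, 2005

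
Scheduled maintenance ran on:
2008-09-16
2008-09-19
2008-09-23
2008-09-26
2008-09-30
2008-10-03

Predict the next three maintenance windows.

Every event lands on a Tuesday or Friday (gaps cycle 3, 4, 3, 4, 3).
So the schedule is: every Tuesday and Friday.
The following Tuesday is 2008-10-07.
Next Friday: 2008-10-10.
The following Tuesday is 2008-10-14.

2008-10-07, 2008-10-10, 2008-10-14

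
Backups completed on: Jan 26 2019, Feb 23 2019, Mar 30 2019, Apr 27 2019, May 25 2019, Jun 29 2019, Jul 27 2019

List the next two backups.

Aug 31 2019, Sep 28 2019

Every date is a Saturday; gaps 28, 35, 28, 28, 35, 28 days.
Each is the last Saturday of its month (at least one falls on the 29th or later, ruling out '4th Saturday').
August 2019 ends with Saturday Aug 31 2019.
Last Saturday of September 2019: Sep 28 2019.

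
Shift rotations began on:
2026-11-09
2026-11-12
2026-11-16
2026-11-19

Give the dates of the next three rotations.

2026-11-23, 2026-11-26, 2026-11-30

The gap pattern 3, 4, 3 repeats every 2 events.
These are the Mondays and Thursdays of each week.
Next Monday: 2026-11-23.
The following Thursday is 2026-11-26.
Next Monday: 2026-11-30.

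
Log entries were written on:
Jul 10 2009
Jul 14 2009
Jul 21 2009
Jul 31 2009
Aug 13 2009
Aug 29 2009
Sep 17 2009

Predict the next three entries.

Oct 9 2009, Nov 3 2009, Dec 1 2009

Gaps: 4, 7, 10, 13, 16, 19 days — each gap is 3 larger than the previous one.
Next gap: 22 days. Sep 17 2009 + 22 days = Oct 9 2009.
Next gap: 25 days. Oct 9 2009 + 25 days = Nov 3 2009.
Next gap: 28 days. Nov 3 2009 + 28 days = Dec 1 2009.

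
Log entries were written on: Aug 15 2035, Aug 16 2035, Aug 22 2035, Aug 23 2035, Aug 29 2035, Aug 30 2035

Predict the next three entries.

Sep 5 2035, Sep 6 2035, Sep 12 2035

The gap pattern 1, 6, 1, 6, 1 repeats every 2 events.
These are the Wednesdays and Thursdays of each week.
The following Wednesday is Sep 5 2035.
Next Thursday: Sep 6 2035.
The following Wednesday is Sep 12 2035.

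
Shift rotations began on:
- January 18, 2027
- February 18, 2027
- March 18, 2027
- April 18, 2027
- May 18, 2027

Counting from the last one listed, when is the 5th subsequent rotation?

October 18, 2027

Each date is the 18th; the gaps (31, 28, 31, 30) track the month lengths.
The rule is the 18th of each month.
June 2027: June 18, 2027.
July 2027: July 18, 2027.
August 2027: August 18, 2027.
Next: September 2027 → September 18, 2027.
Next: October 2027 → October 18, 2027.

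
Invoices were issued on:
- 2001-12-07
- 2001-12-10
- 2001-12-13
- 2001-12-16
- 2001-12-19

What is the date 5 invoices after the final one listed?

2002-01-03

The spacing is 3, 3, 3, 3 days — always 3 days.
2001-12-19 + 3 days = 2001-12-22.
2001-12-22 + 3 days = 2001-12-25.
2001-12-25 + 3 days = 2001-12-28.
2001-12-28 + 3 days = 2001-12-31.
2001-12-31 + 3 days = 2002-01-03.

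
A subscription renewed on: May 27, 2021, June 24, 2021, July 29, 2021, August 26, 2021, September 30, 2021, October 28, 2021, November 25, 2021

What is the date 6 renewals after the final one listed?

These are Thursdays with 28, 35, 28, 35, 28, 28-day gaps.
Each is the final Thursday of its month — July 29, 2021 is past the 28th, so '4th Thursday' doesn't fit.
December 2021 ends with Thursday December 30, 2021.
Last Thursday of January 2022: January 27, 2022.
Last Thursday of February 2022: February 24, 2022.
March 2022 ends with Thursday March 31, 2022.
Last Thursday of April 2022: April 28, 2022.
Last Thursday of May 2022: May 26, 2022.

May 26, 2022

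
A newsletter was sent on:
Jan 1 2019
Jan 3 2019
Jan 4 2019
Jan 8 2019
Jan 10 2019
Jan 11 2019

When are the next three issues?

Jan 15 2019, Jan 17 2019, Jan 18 2019

Gaps: 2, 1, 4, 2, 1 days — not constant, but cyclic with period 3.
The events fall on every Tuesday, Thursday and Friday.
The following Tuesday is Jan 15 2019.
The following Thursday is Jan 17 2019.
The following Friday is Jan 18 2019.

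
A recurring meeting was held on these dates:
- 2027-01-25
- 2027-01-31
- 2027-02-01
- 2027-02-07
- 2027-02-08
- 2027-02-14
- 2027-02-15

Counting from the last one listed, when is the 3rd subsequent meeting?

2027-02-28

Every event lands on a Monday or Sunday (gaps cycle 6, 1, 6, 1, 6, 1).
So the schedule is: every Monday and Sunday.
Next Sunday: 2027-02-21.
The following Monday is 2027-02-22.
The following Sunday is 2027-02-28.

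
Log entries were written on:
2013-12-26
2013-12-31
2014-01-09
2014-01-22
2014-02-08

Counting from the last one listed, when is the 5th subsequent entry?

2014-07-03

The spacing grows by 4 each time: 5, 9, 13, 17 days.
Next gap: 21 days. 2014-02-08 + 21 days = 2014-03-01.
Next gap: 25 days. 2014-03-01 + 25 days = 2014-03-26.
Next gap: 29 days. 2014-03-26 + 29 days = 2014-04-24.
Next gap: 33 days. 2014-04-24 + 33 days = 2014-05-27.
Next gap: 37 days. 2014-05-27 + 37 days = 2014-07-03.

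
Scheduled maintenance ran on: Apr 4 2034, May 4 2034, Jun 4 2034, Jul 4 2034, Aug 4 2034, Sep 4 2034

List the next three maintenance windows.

Oct 4 2034, Nov 4 2034, Dec 4 2034

Gaps: 30, 31, 30, 31, 31 days — not constant. Every event is on the 4th of the month.
Pattern: the 4th of each month.
October 2034: Oct 4 2034.
November 2034: Nov 4 2034.
December 2034: Dec 4 2034.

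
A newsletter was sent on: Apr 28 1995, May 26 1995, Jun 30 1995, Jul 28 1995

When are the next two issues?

All Fridays; the gaps (28, 35, 28) vary with month length.
This is the last Friday of each month.
August 1995 ends with Friday Aug 25 1995.
September 1995 ends with Friday Sep 29 1995.

Aug 25 1995, Sep 29 1995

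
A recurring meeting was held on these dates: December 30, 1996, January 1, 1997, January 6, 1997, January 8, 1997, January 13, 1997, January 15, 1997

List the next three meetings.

Every event lands on a Monday or Wednesday (gaps cycle 2, 5, 2, 5, 2).
So the schedule is: every Monday and Wednesday.
The following Monday is January 20, 1997.
Next Wednesday: January 22, 1997.
The following Monday is January 27, 1997.

January 20, 1997; January 22, 1997; January 27, 1997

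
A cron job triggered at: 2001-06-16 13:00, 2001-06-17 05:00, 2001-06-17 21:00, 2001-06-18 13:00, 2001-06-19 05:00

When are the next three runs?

2001-06-19 21:00, 2001-06-20 13:00, 2001-06-21 05:00

The interval is a steady 16 hours (16, 16, 16, 16).
2001-06-19 05:00 + 16 h = 2001-06-19 21:00.
2001-06-19 21:00 + 16 h = 2001-06-20 13:00.
2001-06-20 13:00 + 16 h = 2001-06-21 05:00.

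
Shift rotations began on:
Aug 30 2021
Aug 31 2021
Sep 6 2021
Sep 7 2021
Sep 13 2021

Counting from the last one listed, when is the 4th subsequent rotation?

Sep 27 2021

Gaps: 1, 6, 1, 6 days — not constant, but cyclic with period 2.
The events fall on every Monday and Tuesday.
Next Tuesday: Sep 14 2021.
Next Monday: Sep 20 2021.
The following Tuesday is Sep 21 2021.
The following Monday is Sep 27 2021.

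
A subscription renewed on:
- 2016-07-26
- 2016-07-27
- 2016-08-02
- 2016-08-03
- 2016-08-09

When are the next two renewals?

Gaps: 1, 6, 1, 6 days — not constant, but cyclic with period 2.
The events fall on every Tuesday and Wednesday.
The following Wednesday is 2016-08-10.
Next Tuesday: 2016-08-16.

2016-08-10, 2016-08-16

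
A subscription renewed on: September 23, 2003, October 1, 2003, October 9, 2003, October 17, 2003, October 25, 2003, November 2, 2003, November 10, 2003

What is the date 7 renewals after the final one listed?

January 5, 2004

Every event comes 8 days after the last (8, 8, 8, 8, 8, 8).
November 10, 2003 + 8 days = November 18, 2003.
November 18, 2003 + 8 days = November 26, 2003.
November 26, 2003 + 8 days = December 4, 2003.
December 4, 2003 + 8 days = December 12, 2003.
December 12, 2003 + 8 days = December 20, 2003.
December 20, 2003 + 8 days = December 28, 2003.
December 28, 2003 + 8 days = January 5, 2004.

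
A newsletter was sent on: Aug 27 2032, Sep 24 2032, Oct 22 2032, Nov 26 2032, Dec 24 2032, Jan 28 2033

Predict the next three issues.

All dates are Fridays, 28, 28, 35, 28, 35 days apart.
Specifically, the 4th Friday of each month.
February 2033 — 4th Friday is Feb 25 2033.
4th Friday of March 2033: Mar 25 2033.
4th Friday of April 2033: Apr 22 2033.

Feb 25 2033, Mar 25 2033, Apr 22 2033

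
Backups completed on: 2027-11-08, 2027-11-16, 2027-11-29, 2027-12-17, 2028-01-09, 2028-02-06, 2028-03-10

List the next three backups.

2028-04-17, 2028-05-30, 2028-07-17

The spacing grows by 5 each time: 8, 13, 18, 23, 28, 33 days.
Next gap: 38 days. 2028-03-10 + 38 days = 2028-04-17.
Next gap: 43 days. 2028-04-17 + 43 days = 2028-05-30.
Next gap: 48 days. 2028-05-30 + 48 days = 2028-07-17.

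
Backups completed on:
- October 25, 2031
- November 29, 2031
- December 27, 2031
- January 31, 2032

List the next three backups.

February 28, 2032; March 27, 2032; April 24, 2032

These are Saturdays with 35, 28, 35-day gaps.
Each is the final Saturday of its month — November 29, 2031 is past the 28th, so '4th Saturday' doesn't fit.
Last Saturday of February 2032: February 28, 2032.
Last Saturday of March 2032: March 27, 2032.
April 2032 ends with Saturday April 24, 2032.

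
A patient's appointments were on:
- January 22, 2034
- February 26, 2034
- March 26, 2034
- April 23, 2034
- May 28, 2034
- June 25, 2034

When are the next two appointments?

July 23, 2034; August 27, 2034

These are Sundays at 28- or 35-day spacing (35, 28, 28, 35, 28).
The pattern: 4th Sunday of the month.
July 2034 — 4th Sunday is July 23, 2034.
4th Sunday of August 2034: August 27, 2034.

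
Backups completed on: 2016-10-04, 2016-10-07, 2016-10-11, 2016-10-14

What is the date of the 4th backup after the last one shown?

2016-10-28

Every event lands on a Tuesday or Friday (gaps cycle 3, 4, 3).
So the schedule is: every Tuesday and Friday.
The following Tuesday is 2016-10-18.
Next Friday: 2016-10-21.
The following Tuesday is 2016-10-25.
Next Friday: 2016-10-28.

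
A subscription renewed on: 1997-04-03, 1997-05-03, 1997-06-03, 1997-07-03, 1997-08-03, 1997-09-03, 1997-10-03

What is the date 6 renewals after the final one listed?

1998-04-03

Each date is the 3rd; the gaps (30, 31, 30, 31, 31, 30) track the month lengths.
The rule is the 3rd of each month.
Next: November 1997 → 1997-11-03.
December 1997: 1997-12-03.
Next: January 1998 → 1998-01-03.
Next: February 1998 → 1998-02-03.
March 1998: 1998-03-03.
April 1998: 1998-04-03.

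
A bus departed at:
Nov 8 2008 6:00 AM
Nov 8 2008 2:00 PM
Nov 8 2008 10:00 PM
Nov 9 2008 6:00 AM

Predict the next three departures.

Nov 9 2008 2:00 PM, Nov 9 2008 10:00 PM, Nov 10 2008 6:00 AM

The interval is a steady 8 hours (8, 8, 8).
Nov 9 2008 6:00 AM + 8 h = Nov 9 2008 2:00 PM.
Nov 9 2008 2:00 PM + 8 h = Nov 9 2008 10:00 PM.
Nov 9 2008 10:00 PM + 8 h = Nov 10 2008 6:00 AM.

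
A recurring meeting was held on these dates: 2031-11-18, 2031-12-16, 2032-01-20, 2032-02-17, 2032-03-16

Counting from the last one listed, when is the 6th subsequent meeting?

2032-09-21

All dates are Tuesdays, 28, 35, 28, 28 days apart.
Specifically, the 3rd Tuesday of each month.
April 2032 — 3rd Tuesday is 2032-04-20.
May 2032 — 3rd Tuesday is 2032-05-18.
3rd Tuesday of June 2032: 2032-06-15.
3rd Tuesday of July 2032: 2032-07-20.
August 2032 — 3rd Tuesday is 2032-08-17.
September 2032 — 3rd Tuesday is 2032-09-21.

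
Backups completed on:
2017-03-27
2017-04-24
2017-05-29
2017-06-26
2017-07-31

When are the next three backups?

2017-08-28, 2017-09-25, 2017-10-30

These are Mondays with 28, 35, 28, 35-day gaps.
Each is the final Monday of its month — 2017-05-29 is past the 28th, so '4th Monday' doesn't fit.
Last Monday of August 2017: 2017-08-28.
September 2017 ends with Monday 2017-09-25.
Last Monday of October 2017: 2017-10-30.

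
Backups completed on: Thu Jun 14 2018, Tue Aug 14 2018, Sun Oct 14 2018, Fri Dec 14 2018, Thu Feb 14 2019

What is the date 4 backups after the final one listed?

The day-of-month is always 14 (61, 61, 61, 62 days between events).
So this recurs on the 14th of every 2 months.
April 2019: Sun Apr 14 2019.
June 2019: Fri Jun 14 2019.
Next: August 2019 → Wed Aug 14 2019.
Next: October 2019 → Mon Oct 14 2019.

Mon Oct 14 2019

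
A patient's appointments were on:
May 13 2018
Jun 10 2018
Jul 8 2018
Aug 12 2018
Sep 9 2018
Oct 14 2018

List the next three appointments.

All dates are Sundays, 28, 28, 35, 28, 35 days apart.
Specifically, the 2nd Sunday of each month.
November 2018 — 2nd Sunday is Nov 11 2018.
December 2018 — 2nd Sunday is Dec 9 2018.
2nd Sunday of January 2019: Jan 13 2019.

Nov 11 2018, Dec 9 2018, Jan 13 2019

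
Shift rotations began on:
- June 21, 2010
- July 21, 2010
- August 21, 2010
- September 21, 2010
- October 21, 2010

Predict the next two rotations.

Each date is the 21st; the gaps (30, 31, 31, 30) track the month lengths.
The rule is the 21st of each month.
Next: November 2010 → November 21, 2010.
Next: December 2010 → December 21, 2010.

November 21, 2010; December 21, 2010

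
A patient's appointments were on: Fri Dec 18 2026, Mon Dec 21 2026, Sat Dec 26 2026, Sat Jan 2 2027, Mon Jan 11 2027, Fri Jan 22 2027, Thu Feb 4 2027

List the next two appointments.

The spacing grows by 2 each time: 3, 5, 7, 9, 11, 13 days.
Next gap: 15 days. Thu Feb 4 2027 + 15 days = Fri Feb 19 2027.
Next gap: 17 days. Fri Feb 19 2027 + 17 days = Mon Mar 8 2027.

Fri Feb 19 2027, Mon Mar 8 2027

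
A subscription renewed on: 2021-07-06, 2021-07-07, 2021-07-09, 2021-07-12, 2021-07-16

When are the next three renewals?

The spacing grows by 1 each time: 1, 2, 3, 4 days.
Next gap: 5 days. 2021-07-16 + 5 days = 2021-07-21.
Next gap: 6 days. 2021-07-21 + 6 days = 2021-07-27.
Next gap: 7 days. 2021-07-27 + 7 days = 2021-08-03.

2021-07-21, 2021-07-27, 2021-08-03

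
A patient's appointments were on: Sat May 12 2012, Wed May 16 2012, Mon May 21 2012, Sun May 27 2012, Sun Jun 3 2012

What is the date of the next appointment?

Mon Jun 11 2012

The spacing grows by 1 each time: 4, 5, 6, 7 days.
Next gap: 8 days. Sun Jun 3 2012 + 8 days = Mon Jun 11 2012.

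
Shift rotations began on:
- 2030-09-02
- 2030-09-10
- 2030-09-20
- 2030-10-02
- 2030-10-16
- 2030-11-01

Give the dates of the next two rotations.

The spacing grows by 2 each time: 8, 10, 12, 14, 16 days.
Next gap: 18 days. 2030-11-01 + 18 days = 2030-11-19.
Next gap: 20 days. 2030-11-19 + 20 days = 2030-12-09.

2030-11-19, 2030-12-09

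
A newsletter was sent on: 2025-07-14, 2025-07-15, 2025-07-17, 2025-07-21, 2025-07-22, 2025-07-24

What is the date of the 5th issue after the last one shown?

2025-08-05

The gap pattern 1, 2, 4, 1, 2 repeats every 3 events.
These are the Mondays, Tuesdays and Thursdays of each week.
Next Monday: 2025-07-28.
Next Tuesday: 2025-07-29.
Next Thursday: 2025-07-31.
The following Monday is 2025-08-04.
Next Tuesday: 2025-08-05.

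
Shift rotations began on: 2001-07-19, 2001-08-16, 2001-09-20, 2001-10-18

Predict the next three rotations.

2001-11-15, 2001-12-20, 2002-01-17

Gaps: 28, 35, 28 days — a mix of 28 and 35. Every date is a Thursday.
Each is the 3rd Thursday of its month.
November 2001 — 3rd Thursday is 2001-11-15.
3rd Thursday of December 2001: 2001-12-20.
3rd Thursday of January 2002: 2002-01-17.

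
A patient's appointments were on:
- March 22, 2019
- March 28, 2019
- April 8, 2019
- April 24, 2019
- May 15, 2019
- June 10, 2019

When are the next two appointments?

Gaps: 6, 11, 16, 21, 26 days — each gap is 5 larger than the previous one.
Next gap: 31 days. June 10, 2019 + 31 days = July 11, 2019.
Next gap: 36 days. July 11, 2019 + 36 days = August 16, 2019.

July 11, 2019; August 16, 2019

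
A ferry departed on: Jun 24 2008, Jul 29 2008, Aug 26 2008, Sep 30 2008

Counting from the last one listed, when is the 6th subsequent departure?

Every date is a Tuesday; gaps 35, 28, 35 days.
Each is the last Tuesday of its month (at least one falls on the 29th or later, ruling out '4th Tuesday').
Last Tuesday of October 2008: Oct 28 2008.
November 2008 ends with Tuesday Nov 25 2008.
Last Tuesday of December 2008: Dec 30 2008.
Last Tuesday of January 2009: Jan 27 2009.
Last Tuesday of February 2009: Feb 24 2009.
March 2009 ends with Tuesday Mar 31 2009.

Mar 31 2009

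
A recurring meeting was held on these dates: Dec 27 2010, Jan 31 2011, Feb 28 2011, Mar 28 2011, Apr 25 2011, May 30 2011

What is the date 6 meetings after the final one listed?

Nov 28 2011

All Mondays; the gaps (35, 28, 28, 28, 35) vary with month length.
This is the last Monday of each month.
Last Monday of June 2011: Jun 27 2011.
Last Monday of July 2011: Jul 25 2011.
Last Monday of August 2011: Aug 29 2011.
September 2011 ends with Monday Sep 26 2011.
October 2011 ends with Monday Oct 31 2011.
Last Monday of November 2011: Nov 28 2011.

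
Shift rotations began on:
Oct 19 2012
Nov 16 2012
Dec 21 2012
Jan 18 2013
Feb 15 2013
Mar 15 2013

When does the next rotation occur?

Gaps: 28, 35, 28, 28, 28 days — a mix of 28 and 35. Every date is a Friday.
Each is the 3rd Friday of its month.
April 2013 — 3rd Friday is Apr 19 2013.

Apr 19 2013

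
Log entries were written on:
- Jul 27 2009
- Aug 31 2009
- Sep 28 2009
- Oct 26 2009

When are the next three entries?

Nov 30 2009, Dec 28 2009, Jan 25 2010

All Mondays; the gaps (35, 28, 28) vary with month length.
This is the last Monday of each month.
Last Monday of November 2009: Nov 30 2009.
Last Monday of December 2009: Dec 28 2009.
January 2010 ends with Monday Jan 25 2010.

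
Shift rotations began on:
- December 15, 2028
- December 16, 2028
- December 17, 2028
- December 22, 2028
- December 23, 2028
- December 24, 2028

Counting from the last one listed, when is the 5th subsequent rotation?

January 6, 2029

Gaps: 1, 1, 5, 1, 1 days — not constant, but cyclic with period 3.
The events fall on every Friday, Saturday and Sunday.
Next Friday: December 29, 2028.
The following Saturday is December 30, 2028.
The following Sunday is December 31, 2028.
Next Friday: January 5, 2029.
The following Saturday is January 6, 2029.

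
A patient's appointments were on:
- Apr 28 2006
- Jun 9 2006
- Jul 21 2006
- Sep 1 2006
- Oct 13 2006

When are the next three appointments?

Gaps between consecutive events: 42, 42, 42, 42 days — a constant 42-day interval.
Oct 13 2006 + 42 days = Nov 24 2006.
Nov 24 2006 + 42 days = Jan 5 2007.
Jan 5 2007 + 42 days = Feb 16 2007.

Nov 24 2006, Jan 5 2007, Feb 16 2007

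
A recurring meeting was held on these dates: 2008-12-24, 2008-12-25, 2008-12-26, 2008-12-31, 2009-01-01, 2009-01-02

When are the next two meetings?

Gaps: 1, 1, 5, 1, 1 days — not constant, but cyclic with period 3.
The events fall on every Wednesday, Thursday and Friday.
Next Wednesday: 2009-01-07.
The following Thursday is 2009-01-08.

2009-01-07, 2009-01-08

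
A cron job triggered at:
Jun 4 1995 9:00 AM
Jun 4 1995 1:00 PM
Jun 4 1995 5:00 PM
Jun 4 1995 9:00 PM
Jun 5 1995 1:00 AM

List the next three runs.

The interval is a steady 4 hours (4, 4, 4, 4).
Jun 5 1995 1:00 AM + 4 h = Jun 5 1995 5:00 AM.
Jun 5 1995 5:00 AM + 4 h = Jun 5 1995 9:00 AM.
Jun 5 1995 9:00 AM + 4 h = Jun 5 1995 1:00 PM.

Jun 5 1995 5:00 AM, Jun 5 1995 9:00 AM, Jun 5 1995 1:00 PM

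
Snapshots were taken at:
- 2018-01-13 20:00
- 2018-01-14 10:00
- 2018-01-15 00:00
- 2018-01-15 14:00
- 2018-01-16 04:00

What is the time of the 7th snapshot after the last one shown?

Gaps: 14, 14, 14, 14 hours — each event is 14 hours after the previous one.
2018-01-16 04:00 + 14 h = 2018-01-16 18:00.
2018-01-16 18:00 + 14 h = 2018-01-17 08:00.
2018-01-17 08:00 + 14 h = 2018-01-17 22:00.
2018-01-17 22:00 + 14 h = 2018-01-18 12:00.
2018-01-18 12:00 + 14 h = 2018-01-19 02:00.
2018-01-19 02:00 + 14 h = 2018-01-19 16:00.
2018-01-19 16:00 + 14 h = 2018-01-20 06:00.

2018-01-20 06:00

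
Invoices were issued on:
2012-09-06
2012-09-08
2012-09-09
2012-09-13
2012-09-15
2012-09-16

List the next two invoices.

2012-09-20, 2012-09-22

Gaps: 2, 1, 4, 2, 1 days — not constant, but cyclic with period 3.
The events fall on every Thursday, Saturday and Sunday.
The following Thursday is 2012-09-20.
The following Saturday is 2012-09-22.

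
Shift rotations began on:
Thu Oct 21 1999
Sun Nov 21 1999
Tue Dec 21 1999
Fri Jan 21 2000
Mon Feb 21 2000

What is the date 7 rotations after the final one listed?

Thu Sep 21 2000

Each date is the 21st; the gaps (31, 30, 31, 31) track the month lengths.
The rule is the 21st of each month.
March 2000: Tue Mar 21 2000.
April 2000: Fri Apr 21 2000.
May 2000: Sun May 21 2000.
June 2000: Wed Jun 21 2000.
Next: July 2000 → Fri Jul 21 2000.
Next: August 2000 → Mon Aug 21 2000.
Next: September 2000 → Thu Sep 21 2000.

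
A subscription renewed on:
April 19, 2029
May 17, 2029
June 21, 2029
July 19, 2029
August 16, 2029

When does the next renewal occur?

All dates are Thursdays, 28, 35, 28, 28 days apart.
Specifically, the 3rd Thursday of each month.
3rd Thursday of September 2029: September 20, 2029.

September 20, 2029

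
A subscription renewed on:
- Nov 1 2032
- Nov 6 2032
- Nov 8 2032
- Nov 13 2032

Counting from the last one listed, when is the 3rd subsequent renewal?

Nov 22 2032

Gaps: 5, 2, 5 days — not constant, but cyclic with period 2.
The events fall on every Monday and Saturday.
The following Monday is Nov 15 2032.
The following Saturday is Nov 20 2032.
The following Monday is Nov 22 2032.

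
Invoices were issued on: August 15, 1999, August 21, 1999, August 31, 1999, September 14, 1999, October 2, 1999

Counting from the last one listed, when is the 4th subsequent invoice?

January 22, 2000

Intervals are 6, 10, 14, 18 days — an arithmetic progression with common difference 4.
Next gap: 22 days. October 2, 1999 + 22 days = October 24, 1999.
Next gap: 26 days. October 24, 1999 + 26 days = November 19, 1999.
Next gap: 30 days. November 19, 1999 + 30 days = December 19, 1999.
Next gap: 34 days. December 19, 1999 + 34 days = January 22, 2000.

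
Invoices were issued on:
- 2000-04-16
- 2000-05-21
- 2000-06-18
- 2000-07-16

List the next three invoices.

2000-08-20, 2000-09-17, 2000-10-15

Gaps: 35, 28, 28 days — a mix of 28 and 35. Every date is a Sunday.
Each is the 3rd Sunday of its month.
August 2000 — 3rd Sunday is 2000-08-20.
3rd Sunday of September 2000: 2000-09-17.
October 2000 — 3rd Sunday is 2000-10-15.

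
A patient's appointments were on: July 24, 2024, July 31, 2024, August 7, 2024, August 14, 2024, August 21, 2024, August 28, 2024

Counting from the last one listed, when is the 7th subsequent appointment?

October 16, 2024

Gaps between consecutive events: 7, 7, 7, 7, 7 days — a constant 7-day interval.
August 28, 2024 + 7 days = September 4, 2024.
September 4, 2024 + 7 days = September 11, 2024.
September 11, 2024 + 7 days = September 18, 2024.
September 18, 2024 + 7 days = September 25, 2024.
September 25, 2024 + 7 days = October 2, 2024.
October 2, 2024 + 7 days = October 9, 2024.
October 9, 2024 + 7 days = October 16, 2024.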